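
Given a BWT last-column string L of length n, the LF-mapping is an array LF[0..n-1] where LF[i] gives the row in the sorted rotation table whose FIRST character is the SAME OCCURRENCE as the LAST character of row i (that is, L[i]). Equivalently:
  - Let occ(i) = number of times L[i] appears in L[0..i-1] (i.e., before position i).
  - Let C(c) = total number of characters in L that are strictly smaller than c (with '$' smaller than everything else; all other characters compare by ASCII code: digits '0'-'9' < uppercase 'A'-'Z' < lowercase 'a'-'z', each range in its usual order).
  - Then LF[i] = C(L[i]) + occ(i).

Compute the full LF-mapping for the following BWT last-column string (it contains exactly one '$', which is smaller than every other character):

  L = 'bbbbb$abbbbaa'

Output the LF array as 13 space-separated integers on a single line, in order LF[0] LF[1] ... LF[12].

Char counts: '$':1, 'a':3, 'b':9
C (first-col start): C('$')=0, C('a')=1, C('b')=4
L[0]='b': occ=0, LF[0]=C('b')+0=4+0=4
L[1]='b': occ=1, LF[1]=C('b')+1=4+1=5
L[2]='b': occ=2, LF[2]=C('b')+2=4+2=6
L[3]='b': occ=3, LF[3]=C('b')+3=4+3=7
L[4]='b': occ=4, LF[4]=C('b')+4=4+4=8
L[5]='$': occ=0, LF[5]=C('$')+0=0+0=0
L[6]='a': occ=0, LF[6]=C('a')+0=1+0=1
L[7]='b': occ=5, LF[7]=C('b')+5=4+5=9
L[8]='b': occ=6, LF[8]=C('b')+6=4+6=10
L[9]='b': occ=7, LF[9]=C('b')+7=4+7=11
L[10]='b': occ=8, LF[10]=C('b')+8=4+8=12
L[11]='a': occ=1, LF[11]=C('a')+1=1+1=2
L[12]='a': occ=2, LF[12]=C('a')+2=1+2=3

Answer: 4 5 6 7 8 0 1 9 10 11 12 2 3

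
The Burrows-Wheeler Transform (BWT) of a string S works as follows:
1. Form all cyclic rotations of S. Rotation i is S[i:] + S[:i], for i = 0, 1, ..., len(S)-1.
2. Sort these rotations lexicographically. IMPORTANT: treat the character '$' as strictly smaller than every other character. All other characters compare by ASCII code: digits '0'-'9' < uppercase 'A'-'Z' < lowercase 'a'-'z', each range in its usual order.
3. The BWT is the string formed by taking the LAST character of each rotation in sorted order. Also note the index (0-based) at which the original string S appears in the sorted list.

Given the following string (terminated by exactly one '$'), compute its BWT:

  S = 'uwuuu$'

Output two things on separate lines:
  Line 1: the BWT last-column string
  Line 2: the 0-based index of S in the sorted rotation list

Answer: uuuw$u
4

Derivation:
All 6 rotations (rotation i = S[i:]+S[:i]):
  rot[0] = uwuuu$
  rot[1] = wuuu$u
  rot[2] = uuu$uw
  rot[3] = uu$uwu
  rot[4] = u$uwuu
  rot[5] = $uwuuu
Sorted (with $ < everything):
  sorted[0] = $uwuuu  (last char: 'u')
  sorted[1] = u$uwuu  (last char: 'u')
  sorted[2] = uu$uwu  (last char: 'u')
  sorted[3] = uuu$uw  (last char: 'w')
  sorted[4] = uwuuu$  (last char: '$')
  sorted[5] = wuuu$u  (last char: 'u')
Last column: uuuw$u
Original string S is at sorted index 4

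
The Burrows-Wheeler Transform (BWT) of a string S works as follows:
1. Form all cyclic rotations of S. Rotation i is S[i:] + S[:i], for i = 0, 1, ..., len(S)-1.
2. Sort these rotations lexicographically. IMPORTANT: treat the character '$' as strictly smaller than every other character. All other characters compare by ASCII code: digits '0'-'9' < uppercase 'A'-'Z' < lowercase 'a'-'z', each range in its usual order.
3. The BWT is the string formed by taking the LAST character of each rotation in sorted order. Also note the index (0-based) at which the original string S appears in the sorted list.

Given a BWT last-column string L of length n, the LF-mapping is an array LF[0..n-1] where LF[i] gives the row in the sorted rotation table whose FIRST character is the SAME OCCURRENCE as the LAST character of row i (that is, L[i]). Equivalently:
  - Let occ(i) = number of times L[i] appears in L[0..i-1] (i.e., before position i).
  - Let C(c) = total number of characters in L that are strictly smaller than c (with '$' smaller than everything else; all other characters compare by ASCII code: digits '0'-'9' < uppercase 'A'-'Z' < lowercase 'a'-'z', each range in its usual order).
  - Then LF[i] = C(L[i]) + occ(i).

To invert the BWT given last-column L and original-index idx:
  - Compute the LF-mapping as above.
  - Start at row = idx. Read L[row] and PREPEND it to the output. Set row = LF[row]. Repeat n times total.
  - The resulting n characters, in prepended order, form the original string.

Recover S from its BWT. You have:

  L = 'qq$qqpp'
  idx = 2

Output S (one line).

LF mapping: 3 4 0 5 6 1 2
Walk LF starting at row 2, prepending L[row]:
  step 1: row=2, L[2]='$', prepend. Next row=LF[2]=0
  step 2: row=0, L[0]='q', prepend. Next row=LF[0]=3
  step 3: row=3, L[3]='q', prepend. Next row=LF[3]=5
  step 4: row=5, L[5]='p', prepend. Next row=LF[5]=1
  step 5: row=1, L[1]='q', prepend. Next row=LF[1]=4
  step 6: row=4, L[4]='q', prepend. Next row=LF[4]=6
  step 7: row=6, L[6]='p', prepend. Next row=LF[6]=2
Reversed output: pqqpqq$

Answer: pqqpqq$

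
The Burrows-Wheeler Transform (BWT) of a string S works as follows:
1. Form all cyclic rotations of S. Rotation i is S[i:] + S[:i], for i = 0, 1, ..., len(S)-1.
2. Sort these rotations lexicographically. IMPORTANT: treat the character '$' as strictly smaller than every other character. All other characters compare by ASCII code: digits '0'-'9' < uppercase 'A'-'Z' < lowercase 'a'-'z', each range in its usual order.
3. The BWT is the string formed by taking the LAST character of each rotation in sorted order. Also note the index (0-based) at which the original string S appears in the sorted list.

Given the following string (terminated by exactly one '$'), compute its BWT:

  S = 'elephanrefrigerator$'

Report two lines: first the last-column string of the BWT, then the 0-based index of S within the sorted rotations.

All 20 rotations (rotation i = S[i:]+S[:i]):
  rot[0] = elephanrefrigerator$
  rot[1] = lephanrefrigerator$e
  rot[2] = ephanrefrigerator$el
  rot[3] = phanrefrigerator$ele
  rot[4] = hanrefrigerator$elep
  rot[5] = anrefrigerator$eleph
  rot[6] = nrefrigerator$elepha
  rot[7] = refrigerator$elephan
  rot[8] = efrigerator$elephanr
  rot[9] = frigerator$elephanre
  rot[10] = rigerator$elephanref
  rot[11] = igerator$elephanrefr
  rot[12] = gerator$elephanrefri
  rot[13] = erator$elephanrefrig
  rot[14] = rator$elephanrefrige
  rot[15] = ator$elephanrefriger
  rot[16] = tor$elephanrefrigera
  rot[17] = or$elephanrefrigerat
  rot[18] = r$elephanrefrigerato
  rot[19] = $elephanrefrigerator
Sorted (with $ < everything):
  sorted[0] = $elephanrefrigerator  (last char: 'r')
  sorted[1] = anrefrigerator$eleph  (last char: 'h')
  sorted[2] = ator$elephanrefriger  (last char: 'r')
  sorted[3] = efrigerator$elephanr  (last char: 'r')
  sorted[4] = elephanrefrigerator$  (last char: '$')
  sorted[5] = ephanrefrigerator$el  (last char: 'l')
  sorted[6] = erator$elephanrefrig  (last char: 'g')
  sorted[7] = frigerator$elephanre  (last char: 'e')
  sorted[8] = gerator$elephanrefri  (last char: 'i')
  sorted[9] = hanrefrigerator$elep  (last char: 'p')
  sorted[10] = igerator$elephanrefr  (last char: 'r')
  sorted[11] = lephanrefrigerator$e  (last char: 'e')
  sorted[12] = nrefrigerator$elepha  (last char: 'a')
  sorted[13] = or$elephanrefrigerat  (last char: 't')
  sorted[14] = phanrefrigerator$ele  (last char: 'e')
  sorted[15] = r$elephanrefrigerato  (last char: 'o')
  sorted[16] = rator$elephanrefrige  (last char: 'e')
  sorted[17] = refrigerator$elephan  (last char: 'n')
  sorted[18] = rigerator$elephanref  (last char: 'f')
  sorted[19] = tor$elephanrefrigera  (last char: 'a')
Last column: rhrr$lgeipreateoenfa
Original string S is at sorted index 4

Answer: rhrr$lgeipreateoenfa
4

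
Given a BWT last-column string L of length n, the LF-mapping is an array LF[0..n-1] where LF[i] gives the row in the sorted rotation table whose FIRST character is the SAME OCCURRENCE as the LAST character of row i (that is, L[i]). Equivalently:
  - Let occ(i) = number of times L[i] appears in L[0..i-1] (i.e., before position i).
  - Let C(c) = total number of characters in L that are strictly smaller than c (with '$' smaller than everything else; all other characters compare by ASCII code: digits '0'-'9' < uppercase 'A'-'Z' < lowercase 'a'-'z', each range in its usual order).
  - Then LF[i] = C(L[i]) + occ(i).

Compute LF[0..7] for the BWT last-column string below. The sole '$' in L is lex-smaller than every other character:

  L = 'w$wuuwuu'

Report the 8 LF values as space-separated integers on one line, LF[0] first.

Answer: 5 0 6 1 2 7 3 4

Derivation:
Char counts: '$':1, 'u':4, 'w':3
C (first-col start): C('$')=0, C('u')=1, C('w')=5
L[0]='w': occ=0, LF[0]=C('w')+0=5+0=5
L[1]='$': occ=0, LF[1]=C('$')+0=0+0=0
L[2]='w': occ=1, LF[2]=C('w')+1=5+1=6
L[3]='u': occ=0, LF[3]=C('u')+0=1+0=1
L[4]='u': occ=1, LF[4]=C('u')+1=1+1=2
L[5]='w': occ=2, LF[5]=C('w')+2=5+2=7
L[6]='u': occ=2, LF[6]=C('u')+2=1+2=3
L[7]='u': occ=3, LF[7]=C('u')+3=1+3=4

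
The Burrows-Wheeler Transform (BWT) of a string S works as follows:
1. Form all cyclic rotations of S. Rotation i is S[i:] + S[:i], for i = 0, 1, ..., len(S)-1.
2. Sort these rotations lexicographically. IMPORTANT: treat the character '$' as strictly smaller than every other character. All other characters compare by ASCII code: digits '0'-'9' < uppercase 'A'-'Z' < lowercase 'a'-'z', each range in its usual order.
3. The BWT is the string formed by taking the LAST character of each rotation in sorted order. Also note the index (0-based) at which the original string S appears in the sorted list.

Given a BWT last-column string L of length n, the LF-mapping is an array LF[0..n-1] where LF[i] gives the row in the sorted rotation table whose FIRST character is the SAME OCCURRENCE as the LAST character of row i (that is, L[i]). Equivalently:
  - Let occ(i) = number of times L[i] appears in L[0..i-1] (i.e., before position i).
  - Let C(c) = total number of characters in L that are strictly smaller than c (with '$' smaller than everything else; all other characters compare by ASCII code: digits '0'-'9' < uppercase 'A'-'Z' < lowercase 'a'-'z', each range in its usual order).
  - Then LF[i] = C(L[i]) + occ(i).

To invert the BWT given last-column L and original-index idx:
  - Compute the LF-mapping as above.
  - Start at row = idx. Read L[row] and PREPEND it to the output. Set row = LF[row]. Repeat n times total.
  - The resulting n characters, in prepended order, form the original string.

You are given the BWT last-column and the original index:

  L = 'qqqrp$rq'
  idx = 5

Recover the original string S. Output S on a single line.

Answer: qrrqpqq$

Derivation:
LF mapping: 2 3 4 6 1 0 7 5
Walk LF starting at row 5, prepending L[row]:
  step 1: row=5, L[5]='$', prepend. Next row=LF[5]=0
  step 2: row=0, L[0]='q', prepend. Next row=LF[0]=2
  step 3: row=2, L[2]='q', prepend. Next row=LF[2]=4
  step 4: row=4, L[4]='p', prepend. Next row=LF[4]=1
  step 5: row=1, L[1]='q', prepend. Next row=LF[1]=3
  step 6: row=3, L[3]='r', prepend. Next row=LF[3]=6
  step 7: row=6, L[6]='r', prepend. Next row=LF[6]=7
  step 8: row=7, L[7]='q', prepend. Next row=LF[7]=5
Reversed output: qrrqpqq$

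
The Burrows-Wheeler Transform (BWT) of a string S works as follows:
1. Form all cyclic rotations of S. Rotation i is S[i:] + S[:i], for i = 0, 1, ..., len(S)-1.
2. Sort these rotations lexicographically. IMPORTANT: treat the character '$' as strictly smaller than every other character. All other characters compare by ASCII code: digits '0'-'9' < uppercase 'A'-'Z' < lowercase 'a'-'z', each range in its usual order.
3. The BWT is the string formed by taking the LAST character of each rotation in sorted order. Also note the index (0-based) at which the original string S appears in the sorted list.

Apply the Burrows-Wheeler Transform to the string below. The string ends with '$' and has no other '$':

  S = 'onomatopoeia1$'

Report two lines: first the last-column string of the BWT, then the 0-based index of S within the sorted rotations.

Answer: 1aimoeoopn$toa
10

Derivation:
All 14 rotations (rotation i = S[i:]+S[:i]):
  rot[0] = onomatopoeia1$
  rot[1] = nomatopoeia1$o
  rot[2] = omatopoeia1$on
  rot[3] = matopoeia1$ono
  rot[4] = atopoeia1$onom
  rot[5] = topoeia1$onoma
  rot[6] = opoeia1$onomat
  rot[7] = poeia1$onomato
  rot[8] = oeia1$onomatop
  rot[9] = eia1$onomatopo
  rot[10] = ia1$onomatopoe
  rot[11] = a1$onomatopoei
  rot[12] = 1$onomatopoeia
  rot[13] = $onomatopoeia1
Sorted (with $ < everything):
  sorted[0] = $onomatopoeia1  (last char: '1')
  sorted[1] = 1$onomatopoeia  (last char: 'a')
  sorted[2] = a1$onomatopoei  (last char: 'i')
  sorted[3] = atopoeia1$onom  (last char: 'm')
  sorted[4] = eia1$onomatopo  (last char: 'o')
  sorted[5] = ia1$onomatopoe  (last char: 'e')
  sorted[6] = matopoeia1$ono  (last char: 'o')
  sorted[7] = nomatopoeia1$o  (last char: 'o')
  sorted[8] = oeia1$onomatop  (last char: 'p')
  sorted[9] = omatopoeia1$on  (last char: 'n')
  sorted[10] = onomatopoeia1$  (last char: '$')
  sorted[11] = opoeia1$onomat  (last char: 't')
  sorted[12] = poeia1$onomato  (last char: 'o')
  sorted[13] = topoeia1$onoma  (last char: 'a')
Last column: 1aimoeoopn$toa
Original string S is at sorted index 10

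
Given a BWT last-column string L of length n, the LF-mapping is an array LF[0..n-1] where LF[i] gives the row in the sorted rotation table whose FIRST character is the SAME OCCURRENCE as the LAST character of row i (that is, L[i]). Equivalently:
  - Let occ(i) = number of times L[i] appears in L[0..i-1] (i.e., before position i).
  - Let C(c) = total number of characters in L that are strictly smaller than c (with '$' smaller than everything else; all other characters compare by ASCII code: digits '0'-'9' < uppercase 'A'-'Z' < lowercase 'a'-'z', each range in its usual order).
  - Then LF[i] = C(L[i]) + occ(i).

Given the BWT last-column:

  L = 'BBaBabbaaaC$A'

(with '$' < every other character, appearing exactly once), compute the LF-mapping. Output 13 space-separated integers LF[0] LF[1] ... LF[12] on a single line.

Char counts: '$':1, 'A':1, 'B':3, 'C':1, 'a':5, 'b':2
C (first-col start): C('$')=0, C('A')=1, C('B')=2, C('C')=5, C('a')=6, C('b')=11
L[0]='B': occ=0, LF[0]=C('B')+0=2+0=2
L[1]='B': occ=1, LF[1]=C('B')+1=2+1=3
L[2]='a': occ=0, LF[2]=C('a')+0=6+0=6
L[3]='B': occ=2, LF[3]=C('B')+2=2+2=4
L[4]='a': occ=1, LF[4]=C('a')+1=6+1=7
L[5]='b': occ=0, LF[5]=C('b')+0=11+0=11
L[6]='b': occ=1, LF[6]=C('b')+1=11+1=12
L[7]='a': occ=2, LF[7]=C('a')+2=6+2=8
L[8]='a': occ=3, LF[8]=C('a')+3=6+3=9
L[9]='a': occ=4, LF[9]=C('a')+4=6+4=10
L[10]='C': occ=0, LF[10]=C('C')+0=5+0=5
L[11]='$': occ=0, LF[11]=C('$')+0=0+0=0
L[12]='A': occ=0, LF[12]=C('A')+0=1+0=1

Answer: 2 3 6 4 7 11 12 8 9 10 5 0 1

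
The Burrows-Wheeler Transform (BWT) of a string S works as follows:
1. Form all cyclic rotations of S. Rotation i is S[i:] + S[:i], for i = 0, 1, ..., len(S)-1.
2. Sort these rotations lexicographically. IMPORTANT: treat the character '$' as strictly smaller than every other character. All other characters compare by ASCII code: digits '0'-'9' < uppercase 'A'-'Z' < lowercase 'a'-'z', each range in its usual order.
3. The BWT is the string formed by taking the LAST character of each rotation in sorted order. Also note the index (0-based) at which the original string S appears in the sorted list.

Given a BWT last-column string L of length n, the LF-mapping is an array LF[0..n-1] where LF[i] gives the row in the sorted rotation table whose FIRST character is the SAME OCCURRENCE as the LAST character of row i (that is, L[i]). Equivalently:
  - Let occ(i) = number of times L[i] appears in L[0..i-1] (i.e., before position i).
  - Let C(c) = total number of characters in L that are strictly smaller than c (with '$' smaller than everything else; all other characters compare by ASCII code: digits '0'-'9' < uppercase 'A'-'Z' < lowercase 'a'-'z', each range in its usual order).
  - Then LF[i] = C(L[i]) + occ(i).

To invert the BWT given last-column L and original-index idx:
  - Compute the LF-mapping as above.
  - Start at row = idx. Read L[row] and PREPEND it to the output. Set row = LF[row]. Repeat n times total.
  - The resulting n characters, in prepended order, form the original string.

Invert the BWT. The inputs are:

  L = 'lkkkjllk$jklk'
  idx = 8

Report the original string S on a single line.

LF mapping: 9 3 4 5 1 10 11 6 0 2 7 12 8
Walk LF starting at row 8, prepending L[row]:
  step 1: row=8, L[8]='$', prepend. Next row=LF[8]=0
  step 2: row=0, L[0]='l', prepend. Next row=LF[0]=9
  step 3: row=9, L[9]='j', prepend. Next row=LF[9]=2
  step 4: row=2, L[2]='k', prepend. Next row=LF[2]=4
  step 5: row=4, L[4]='j', prepend. Next row=LF[4]=1
  step 6: row=1, L[1]='k', prepend. Next row=LF[1]=3
  step 7: row=3, L[3]='k', prepend. Next row=LF[3]=5
  step 8: row=5, L[5]='l', prepend. Next row=LF[5]=10
  step 9: row=10, L[10]='k', prepend. Next row=LF[10]=7
  step 10: row=7, L[7]='k', prepend. Next row=LF[7]=6
  step 11: row=6, L[6]='l', prepend. Next row=LF[6]=11
  step 12: row=11, L[11]='l', prepend. Next row=LF[11]=12
  step 13: row=12, L[12]='k', prepend. Next row=LF[12]=8
Reversed output: kllkklkkjkjl$

Answer: kllkklkkjkjl$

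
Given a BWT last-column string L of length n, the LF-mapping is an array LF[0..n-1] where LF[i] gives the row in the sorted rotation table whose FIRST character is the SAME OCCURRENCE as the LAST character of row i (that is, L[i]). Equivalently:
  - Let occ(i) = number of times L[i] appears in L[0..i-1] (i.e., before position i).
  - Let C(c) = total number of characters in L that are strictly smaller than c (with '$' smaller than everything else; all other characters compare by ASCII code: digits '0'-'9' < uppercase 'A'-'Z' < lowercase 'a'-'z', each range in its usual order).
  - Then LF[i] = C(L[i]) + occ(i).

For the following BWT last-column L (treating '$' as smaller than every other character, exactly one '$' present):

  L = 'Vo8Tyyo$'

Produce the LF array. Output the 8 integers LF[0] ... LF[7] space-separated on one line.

Char counts: '$':1, '8':1, 'T':1, 'V':1, 'o':2, 'y':2
C (first-col start): C('$')=0, C('8')=1, C('T')=2, C('V')=3, C('o')=4, C('y')=6
L[0]='V': occ=0, LF[0]=C('V')+0=3+0=3
L[1]='o': occ=0, LF[1]=C('o')+0=4+0=4
L[2]='8': occ=0, LF[2]=C('8')+0=1+0=1
L[3]='T': occ=0, LF[3]=C('T')+0=2+0=2
L[4]='y': occ=0, LF[4]=C('y')+0=6+0=6
L[5]='y': occ=1, LF[5]=C('y')+1=6+1=7
L[6]='o': occ=1, LF[6]=C('o')+1=4+1=5
L[7]='$': occ=0, LF[7]=C('$')+0=0+0=0

Answer: 3 4 1 2 6 7 5 0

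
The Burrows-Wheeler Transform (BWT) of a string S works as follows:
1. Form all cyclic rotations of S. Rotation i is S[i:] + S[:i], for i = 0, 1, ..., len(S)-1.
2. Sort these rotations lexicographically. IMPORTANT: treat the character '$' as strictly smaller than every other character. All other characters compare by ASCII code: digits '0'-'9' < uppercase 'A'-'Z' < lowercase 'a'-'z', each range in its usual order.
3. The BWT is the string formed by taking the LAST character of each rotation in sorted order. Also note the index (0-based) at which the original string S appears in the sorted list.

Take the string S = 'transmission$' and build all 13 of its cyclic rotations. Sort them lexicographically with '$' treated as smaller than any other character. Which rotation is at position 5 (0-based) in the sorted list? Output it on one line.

All 13 rotations (rotation i = S[i:]+S[:i]):
  rot[0] = transmission$
  rot[1] = ransmission$t
  rot[2] = ansmission$tr
  rot[3] = nsmission$tra
  rot[4] = smission$tran
  rot[5] = mission$trans
  rot[6] = ission$transm
  rot[7] = ssion$transmi
  rot[8] = sion$transmis
  rot[9] = ion$transmiss
  rot[10] = on$transmissi
  rot[11] = n$transmissio
  rot[12] = $transmission
Sorted (with $ < everything):
  sorted[0] = $transmission
  sorted[1] = ansmission$tr
  sorted[2] = ion$transmiss
  sorted[3] = ission$transm
  sorted[4] = mission$trans
  sorted[5] = n$transmissio
  sorted[6] = nsmission$tra
  sorted[7] = on$transmissi
  sorted[8] = ransmission$t
  sorted[9] = sion$transmis
  sorted[10] = smission$tran
  sorted[11] = ssion$transmi
  sorted[12] = transmission$
sorted[5] = n$transmissio

Answer: n$transmissio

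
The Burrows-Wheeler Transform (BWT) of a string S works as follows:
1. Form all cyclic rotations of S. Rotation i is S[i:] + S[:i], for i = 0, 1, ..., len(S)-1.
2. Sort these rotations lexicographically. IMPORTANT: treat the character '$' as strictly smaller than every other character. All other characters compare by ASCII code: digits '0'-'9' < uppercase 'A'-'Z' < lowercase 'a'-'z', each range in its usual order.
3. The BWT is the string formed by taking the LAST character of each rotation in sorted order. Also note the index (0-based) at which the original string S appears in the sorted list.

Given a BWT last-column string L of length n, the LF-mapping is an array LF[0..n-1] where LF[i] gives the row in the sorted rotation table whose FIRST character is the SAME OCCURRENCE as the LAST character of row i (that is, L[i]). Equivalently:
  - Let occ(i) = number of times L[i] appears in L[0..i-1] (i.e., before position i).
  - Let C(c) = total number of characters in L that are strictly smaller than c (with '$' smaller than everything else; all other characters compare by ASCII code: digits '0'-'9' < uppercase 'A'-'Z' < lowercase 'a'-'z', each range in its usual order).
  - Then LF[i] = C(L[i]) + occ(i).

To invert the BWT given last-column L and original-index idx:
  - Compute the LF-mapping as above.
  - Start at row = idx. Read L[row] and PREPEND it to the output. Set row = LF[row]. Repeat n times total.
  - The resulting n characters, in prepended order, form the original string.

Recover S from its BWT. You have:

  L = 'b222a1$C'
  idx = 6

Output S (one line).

LF mapping: 7 2 3 4 6 1 0 5
Walk LF starting at row 6, prepending L[row]:
  step 1: row=6, L[6]='$', prepend. Next row=LF[6]=0
  step 2: row=0, L[0]='b', prepend. Next row=LF[0]=7
  step 3: row=7, L[7]='C', prepend. Next row=LF[7]=5
  step 4: row=5, L[5]='1', prepend. Next row=LF[5]=1
  step 5: row=1, L[1]='2', prepend. Next row=LF[1]=2
  step 6: row=2, L[2]='2', prepend. Next row=LF[2]=3
  step 7: row=3, L[3]='2', prepend. Next row=LF[3]=4
  step 8: row=4, L[4]='a', prepend. Next row=LF[4]=6
Reversed output: a2221Cb$

Answer: a2221Cb$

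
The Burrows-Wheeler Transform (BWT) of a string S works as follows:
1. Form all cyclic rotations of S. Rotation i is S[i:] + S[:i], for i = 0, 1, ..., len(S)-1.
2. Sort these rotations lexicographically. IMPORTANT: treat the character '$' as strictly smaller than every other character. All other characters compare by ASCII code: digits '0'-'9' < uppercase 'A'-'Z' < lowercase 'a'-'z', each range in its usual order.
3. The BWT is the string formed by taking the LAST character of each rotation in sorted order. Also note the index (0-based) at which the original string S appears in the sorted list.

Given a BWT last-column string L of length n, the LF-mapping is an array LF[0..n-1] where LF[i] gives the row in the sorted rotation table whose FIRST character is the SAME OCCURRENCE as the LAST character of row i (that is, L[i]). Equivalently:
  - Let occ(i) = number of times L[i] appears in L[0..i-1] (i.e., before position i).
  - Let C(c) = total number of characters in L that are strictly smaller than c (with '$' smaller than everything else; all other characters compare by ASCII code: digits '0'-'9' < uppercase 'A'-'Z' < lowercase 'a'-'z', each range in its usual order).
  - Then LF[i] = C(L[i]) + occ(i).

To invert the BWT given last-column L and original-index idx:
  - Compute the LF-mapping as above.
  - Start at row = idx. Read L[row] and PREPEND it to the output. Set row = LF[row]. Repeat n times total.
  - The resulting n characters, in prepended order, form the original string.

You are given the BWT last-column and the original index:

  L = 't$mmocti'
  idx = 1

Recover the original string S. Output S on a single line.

LF mapping: 6 0 3 4 5 1 7 2
Walk LF starting at row 1, prepending L[row]:
  step 1: row=1, L[1]='$', prepend. Next row=LF[1]=0
  step 2: row=0, L[0]='t', prepend. Next row=LF[0]=6
  step 3: row=6, L[6]='t', prepend. Next row=LF[6]=7
  step 4: row=7, L[7]='i', prepend. Next row=LF[7]=2
  step 5: row=2, L[2]='m', prepend. Next row=LF[2]=3
  step 6: row=3, L[3]='m', prepend. Next row=LF[3]=4
  step 7: row=4, L[4]='o', prepend. Next row=LF[4]=5
  step 8: row=5, L[5]='c', prepend. Next row=LF[5]=1
Reversed output: committ$

Answer: committ$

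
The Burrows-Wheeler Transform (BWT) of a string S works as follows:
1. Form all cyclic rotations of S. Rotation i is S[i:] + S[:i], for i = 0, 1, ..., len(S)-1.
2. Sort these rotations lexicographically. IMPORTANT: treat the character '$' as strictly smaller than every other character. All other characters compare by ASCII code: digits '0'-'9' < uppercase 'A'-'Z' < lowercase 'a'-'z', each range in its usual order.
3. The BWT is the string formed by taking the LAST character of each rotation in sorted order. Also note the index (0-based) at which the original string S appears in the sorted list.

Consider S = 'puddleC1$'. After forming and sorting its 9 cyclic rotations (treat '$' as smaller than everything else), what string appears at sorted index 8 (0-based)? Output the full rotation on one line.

Answer: uddleC1$p

Derivation:
All 9 rotations (rotation i = S[i:]+S[:i]):
  rot[0] = puddleC1$
  rot[1] = uddleC1$p
  rot[2] = ddleC1$pu
  rot[3] = dleC1$pud
  rot[4] = leC1$pudd
  rot[5] = eC1$puddl
  rot[6] = C1$puddle
  rot[7] = 1$puddleC
  rot[8] = $puddleC1
Sorted (with $ < everything):
  sorted[0] = $puddleC1
  sorted[1] = 1$puddleC
  sorted[2] = C1$puddle
  sorted[3] = ddleC1$pu
  sorted[4] = dleC1$pud
  sorted[5] = eC1$puddl
  sorted[6] = leC1$pudd
  sorted[7] = puddleC1$
  sorted[8] = uddleC1$p
sorted[8] = uddleC1$p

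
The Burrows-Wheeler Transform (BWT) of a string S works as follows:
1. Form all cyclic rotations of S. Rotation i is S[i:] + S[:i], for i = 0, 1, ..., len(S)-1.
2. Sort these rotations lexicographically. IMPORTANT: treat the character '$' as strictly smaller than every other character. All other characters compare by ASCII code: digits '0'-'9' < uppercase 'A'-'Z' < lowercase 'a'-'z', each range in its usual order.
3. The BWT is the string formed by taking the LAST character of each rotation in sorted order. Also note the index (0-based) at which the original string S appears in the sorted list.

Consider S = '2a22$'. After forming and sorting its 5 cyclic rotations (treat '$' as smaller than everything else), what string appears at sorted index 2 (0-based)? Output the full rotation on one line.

All 5 rotations (rotation i = S[i:]+S[:i]):
  rot[0] = 2a22$
  rot[1] = a22$2
  rot[2] = 22$2a
  rot[3] = 2$2a2
  rot[4] = $2a22
Sorted (with $ < everything):
  sorted[0] = $2a22
  sorted[1] = 2$2a2
  sorted[2] = 22$2a
  sorted[3] = 2a22$
  sorted[4] = a22$2
sorted[2] = 22$2a

Answer: 22$2a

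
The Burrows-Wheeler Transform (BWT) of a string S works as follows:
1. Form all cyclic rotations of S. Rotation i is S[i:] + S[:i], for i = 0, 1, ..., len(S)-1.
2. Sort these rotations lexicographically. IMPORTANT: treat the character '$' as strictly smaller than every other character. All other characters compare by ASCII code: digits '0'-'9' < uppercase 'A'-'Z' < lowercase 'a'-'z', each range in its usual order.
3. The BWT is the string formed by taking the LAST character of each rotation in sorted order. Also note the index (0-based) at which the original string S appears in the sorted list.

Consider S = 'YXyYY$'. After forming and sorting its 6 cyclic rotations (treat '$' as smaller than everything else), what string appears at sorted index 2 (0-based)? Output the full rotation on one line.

Answer: Y$YXyY

Derivation:
All 6 rotations (rotation i = S[i:]+S[:i]):
  rot[0] = YXyYY$
  rot[1] = XyYY$Y
  rot[2] = yYY$YX
  rot[3] = YY$YXy
  rot[4] = Y$YXyY
  rot[5] = $YXyYY
Sorted (with $ < everything):
  sorted[0] = $YXyYY
  sorted[1] = XyYY$Y
  sorted[2] = Y$YXyY
  sorted[3] = YXyYY$
  sorted[4] = YY$YXy
  sorted[5] = yYY$YX
sorted[2] = Y$YXyY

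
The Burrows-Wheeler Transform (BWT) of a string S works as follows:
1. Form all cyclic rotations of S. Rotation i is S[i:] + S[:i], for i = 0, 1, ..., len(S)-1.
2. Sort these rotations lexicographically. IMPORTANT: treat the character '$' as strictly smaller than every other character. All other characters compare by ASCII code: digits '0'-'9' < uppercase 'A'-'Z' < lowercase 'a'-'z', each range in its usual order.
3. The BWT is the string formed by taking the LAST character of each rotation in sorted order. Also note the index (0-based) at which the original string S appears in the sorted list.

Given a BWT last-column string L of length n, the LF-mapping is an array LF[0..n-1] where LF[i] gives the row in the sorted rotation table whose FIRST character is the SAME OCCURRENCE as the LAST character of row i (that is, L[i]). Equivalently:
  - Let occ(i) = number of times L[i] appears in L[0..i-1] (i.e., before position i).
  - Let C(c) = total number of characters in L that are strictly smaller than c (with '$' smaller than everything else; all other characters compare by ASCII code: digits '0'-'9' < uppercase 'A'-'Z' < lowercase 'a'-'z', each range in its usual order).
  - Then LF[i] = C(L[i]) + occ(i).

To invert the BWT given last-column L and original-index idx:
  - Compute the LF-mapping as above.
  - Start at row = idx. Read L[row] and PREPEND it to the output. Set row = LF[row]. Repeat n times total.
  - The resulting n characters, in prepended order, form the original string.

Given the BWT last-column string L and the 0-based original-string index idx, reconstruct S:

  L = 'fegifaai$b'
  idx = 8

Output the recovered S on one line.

Answer: ibigafeaf$

Derivation:
LF mapping: 5 4 7 8 6 1 2 9 0 3
Walk LF starting at row 8, prepending L[row]:
  step 1: row=8, L[8]='$', prepend. Next row=LF[8]=0
  step 2: row=0, L[0]='f', prepend. Next row=LF[0]=5
  step 3: row=5, L[5]='a', prepend. Next row=LF[5]=1
  step 4: row=1, L[1]='e', prepend. Next row=LF[1]=4
  step 5: row=4, L[4]='f', prepend. Next row=LF[4]=6
  step 6: row=6, L[6]='a', prepend. Next row=LF[6]=2
  step 7: row=2, L[2]='g', prepend. Next row=LF[2]=7
  step 8: row=7, L[7]='i', prepend. Next row=LF[7]=9
  step 9: row=9, L[9]='b', prepend. Next row=LF[9]=3
  step 10: row=3, L[3]='i', prepend. Next row=LF[3]=8
Reversed output: ibigafeaf$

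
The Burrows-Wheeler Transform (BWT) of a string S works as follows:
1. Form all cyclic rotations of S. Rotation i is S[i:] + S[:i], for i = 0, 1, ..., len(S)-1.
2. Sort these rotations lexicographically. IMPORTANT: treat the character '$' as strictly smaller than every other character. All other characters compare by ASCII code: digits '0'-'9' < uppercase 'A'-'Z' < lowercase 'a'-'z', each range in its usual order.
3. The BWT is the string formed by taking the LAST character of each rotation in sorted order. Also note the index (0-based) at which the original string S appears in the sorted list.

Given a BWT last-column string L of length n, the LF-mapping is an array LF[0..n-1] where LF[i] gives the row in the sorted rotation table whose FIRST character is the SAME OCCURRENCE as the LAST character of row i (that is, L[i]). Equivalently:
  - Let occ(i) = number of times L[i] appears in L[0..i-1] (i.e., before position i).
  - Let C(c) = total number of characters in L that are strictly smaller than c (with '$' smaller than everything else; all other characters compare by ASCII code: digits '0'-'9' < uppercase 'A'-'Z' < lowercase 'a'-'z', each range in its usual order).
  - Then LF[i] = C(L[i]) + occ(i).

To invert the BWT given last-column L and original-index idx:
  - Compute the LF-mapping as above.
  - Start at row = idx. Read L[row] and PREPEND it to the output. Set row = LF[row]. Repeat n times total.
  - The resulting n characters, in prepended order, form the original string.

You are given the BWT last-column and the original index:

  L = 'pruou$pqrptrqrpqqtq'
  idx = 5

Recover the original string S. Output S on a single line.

Answer: prrropqqrqtqupqtup$

Derivation:
LF mapping: 2 11 17 1 18 0 3 6 12 4 15 13 7 14 5 8 9 16 10
Walk LF starting at row 5, prepending L[row]:
  step 1: row=5, L[5]='$', prepend. Next row=LF[5]=0
  step 2: row=0, L[0]='p', prepend. Next row=LF[0]=2
  step 3: row=2, L[2]='u', prepend. Next row=LF[2]=17
  step 4: row=17, L[17]='t', prepend. Next row=LF[17]=16
  step 5: row=16, L[16]='q', prepend. Next row=LF[16]=9
  step 6: row=9, L[9]='p', prepend. Next row=LF[9]=4
  step 7: row=4, L[4]='u', prepend. Next row=LF[4]=18
  step 8: row=18, L[18]='q', prepend. Next row=LF[18]=10
  step 9: row=10, L[10]='t', prepend. Next row=LF[10]=15
  step 10: row=15, L[15]='q', prepend. Next row=LF[15]=8
  step 11: row=8, L[8]='r', prepend. Next row=LF[8]=12
  step 12: row=12, L[12]='q', prepend. Next row=LF[12]=7
  step 13: row=7, L[7]='q', prepend. Next row=LF[7]=6
  step 14: row=6, L[6]='p', prepend. Next row=LF[6]=3
  step 15: row=3, L[3]='o', prepend. Next row=LF[3]=1
  step 16: row=1, L[1]='r', prepend. Next row=LF[1]=11
  step 17: row=11, L[11]='r', prepend. Next row=LF[11]=13
  step 18: row=13, L[13]='r', prepend. Next row=LF[13]=14
  step 19: row=14, L[14]='p', prepend. Next row=LF[14]=5
Reversed output: prrropqqrqtqupqtup$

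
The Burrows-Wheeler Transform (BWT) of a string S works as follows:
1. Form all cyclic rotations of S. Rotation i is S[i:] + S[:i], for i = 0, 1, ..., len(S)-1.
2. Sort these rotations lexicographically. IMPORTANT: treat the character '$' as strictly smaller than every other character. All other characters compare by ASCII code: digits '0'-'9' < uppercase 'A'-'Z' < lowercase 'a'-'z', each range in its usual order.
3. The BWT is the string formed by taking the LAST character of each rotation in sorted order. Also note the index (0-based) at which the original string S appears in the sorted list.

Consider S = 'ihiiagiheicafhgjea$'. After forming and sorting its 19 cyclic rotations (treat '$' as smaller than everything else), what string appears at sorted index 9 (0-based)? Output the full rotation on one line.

All 19 rotations (rotation i = S[i:]+S[:i]):
  rot[0] = ihiiagiheicafhgjea$
  rot[1] = hiiagiheicafhgjea$i
  rot[2] = iiagiheicafhgjea$ih
  rot[3] = iagiheicafhgjea$ihi
  rot[4] = agiheicafhgjea$ihii
  rot[5] = giheicafhgjea$ihiia
  rot[6] = iheicafhgjea$ihiiag
  rot[7] = heicafhgjea$ihiiagi
  rot[8] = eicafhgjea$ihiiagih
  rot[9] = icafhgjea$ihiiagihe
  rot[10] = cafhgjea$ihiiagihei
  rot[11] = afhgjea$ihiiagiheic
  rot[12] = fhgjea$ihiiagiheica
  rot[13] = hgjea$ihiiagiheicaf
  rot[14] = gjea$ihiiagiheicafh
  rot[15] = jea$ihiiagiheicafhg
  rot[16] = ea$ihiiagiheicafhgj
  rot[17] = a$ihiiagiheicafhgje
  rot[18] = $ihiiagiheicafhgjea
Sorted (with $ < everything):
  sorted[0] = $ihiiagiheicafhgjea
  sorted[1] = a$ihiiagiheicafhgje
  sorted[2] = afhgjea$ihiiagiheic
  sorted[3] = agiheicafhgjea$ihii
  sorted[4] = cafhgjea$ihiiagihei
  sorted[5] = ea$ihiiagiheicafhgj
  sorted[6] = eicafhgjea$ihiiagih
  sorted[7] = fhgjea$ihiiagiheica
  sorted[8] = giheicafhgjea$ihiia
  sorted[9] = gjea$ihiiagiheicafh
  sorted[10] = heicafhgjea$ihiiagi
  sorted[11] = hgjea$ihiiagiheicaf
  sorted[12] = hiiagiheicafhgjea$i
  sorted[13] = iagiheicafhgjea$ihi
  sorted[14] = icafhgjea$ihiiagihe
  sorted[15] = iheicafhgjea$ihiiag
  sorted[16] = ihiiagiheicafhgjea$
  sorted[17] = iiagiheicafhgjea$ih
  sorted[18] = jea$ihiiagiheicafhg
sorted[9] = gjea$ihiiagiheicafh

Answer: gjea$ihiiagiheicafh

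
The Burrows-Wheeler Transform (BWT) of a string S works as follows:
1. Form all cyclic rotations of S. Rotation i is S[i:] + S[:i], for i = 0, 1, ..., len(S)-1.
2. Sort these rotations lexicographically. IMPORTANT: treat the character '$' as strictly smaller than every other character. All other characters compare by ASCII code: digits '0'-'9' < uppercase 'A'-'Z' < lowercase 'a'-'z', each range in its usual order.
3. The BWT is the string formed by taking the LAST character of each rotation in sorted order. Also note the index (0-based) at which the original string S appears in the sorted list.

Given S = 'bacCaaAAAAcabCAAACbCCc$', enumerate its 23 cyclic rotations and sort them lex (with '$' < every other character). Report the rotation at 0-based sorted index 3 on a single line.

All 23 rotations (rotation i = S[i:]+S[:i]):
  rot[0] = bacCaaAAAAcabCAAACbCCc$
  rot[1] = acCaaAAAAcabCAAACbCCc$b
  rot[2] = cCaaAAAAcabCAAACbCCc$ba
  rot[3] = CaaAAAAcabCAAACbCCc$bac
  rot[4] = aaAAAAcabCAAACbCCc$bacC
  rot[5] = aAAAAcabCAAACbCCc$bacCa
  rot[6] = AAAAcabCAAACbCCc$bacCaa
  rot[7] = AAAcabCAAACbCCc$bacCaaA
  rot[8] = AAcabCAAACbCCc$bacCaaAA
  rot[9] = AcabCAAACbCCc$bacCaaAAA
  rot[10] = cabCAAACbCCc$bacCaaAAAA
  rot[11] = abCAAACbCCc$bacCaaAAAAc
  rot[12] = bCAAACbCCc$bacCaaAAAAca
  rot[13] = CAAACbCCc$bacCaaAAAAcab
  rot[14] = AAACbCCc$bacCaaAAAAcabC
  rot[15] = AACbCCc$bacCaaAAAAcabCA
  rot[16] = ACbCCc$bacCaaAAAAcabCAA
  rot[17] = CbCCc$bacCaaAAAAcabCAAA
  rot[18] = bCCc$bacCaaAAAAcabCAAAC
  rot[19] = CCc$bacCaaAAAAcabCAAACb
  rot[20] = Cc$bacCaaAAAAcabCAAACbC
  rot[21] = c$bacCaaAAAAcabCAAACbCC
  rot[22] = $bacCaaAAAAcabCAAACbCCc
Sorted (with $ < everything):
  sorted[0] = $bacCaaAAAAcabCAAACbCCc
  sorted[1] = AAAAcabCAAACbCCc$bacCaa
  sorted[2] = AAACbCCc$bacCaaAAAAcabC
  sorted[3] = AAAcabCAAACbCCc$bacCaaA
  sorted[4] = AACbCCc$bacCaaAAAAcabCA
  sorted[5] = AAcabCAAACbCCc$bacCaaAA
  sorted[6] = ACbCCc$bacCaaAAAAcabCAA
  sorted[7] = AcabCAAACbCCc$bacCaaAAA
  sorted[8] = CAAACbCCc$bacCaaAAAAcab
  sorted[9] = CCc$bacCaaAAAAcabCAAACb
  sorted[10] = CaaAAAAcabCAAACbCCc$bac
  sorted[11] = CbCCc$bacCaaAAAAcabCAAA
  sorted[12] = Cc$bacCaaAAAAcabCAAACbC
  sorted[13] = aAAAAcabCAAACbCCc$bacCa
  sorted[14] = aaAAAAcabCAAACbCCc$bacC
  sorted[15] = abCAAACbCCc$bacCaaAAAAc
  sorted[16] = acCaaAAAAcabCAAACbCCc$b
  sorted[17] = bCAAACbCCc$bacCaaAAAAca
  sorted[18] = bCCc$bacCaaAAAAcabCAAAC
  sorted[19] = bacCaaAAAAcabCAAACbCCc$
  sorted[20] = c$bacCaaAAAAcabCAAACbCC
  sorted[21] = cCaaAAAAcabCAAACbCCc$ba
  sorted[22] = cabCAAACbCCc$bacCaaAAAA
sorted[3] = AAAcabCAAACbCCc$bacCaaA

Answer: AAAcabCAAACbCCc$bacCaaA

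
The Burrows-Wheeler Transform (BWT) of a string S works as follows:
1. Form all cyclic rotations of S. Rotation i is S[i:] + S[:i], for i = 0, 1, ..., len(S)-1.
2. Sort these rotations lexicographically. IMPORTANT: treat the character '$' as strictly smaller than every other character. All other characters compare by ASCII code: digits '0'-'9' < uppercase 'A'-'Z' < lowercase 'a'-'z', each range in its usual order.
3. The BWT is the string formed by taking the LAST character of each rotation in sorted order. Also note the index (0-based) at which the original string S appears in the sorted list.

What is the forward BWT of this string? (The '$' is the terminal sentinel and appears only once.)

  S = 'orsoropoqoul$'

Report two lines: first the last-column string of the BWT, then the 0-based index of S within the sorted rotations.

Answer: lurps$qooooro
5

Derivation:
All 13 rotations (rotation i = S[i:]+S[:i]):
  rot[0] = orsoropoqoul$
  rot[1] = rsoropoqoul$o
  rot[2] = soropoqoul$or
  rot[3] = oropoqoul$ors
  rot[4] = ropoqoul$orso
  rot[5] = opoqoul$orsor
  rot[6] = poqoul$orsoro
  rot[7] = oqoul$orsorop
  rot[8] = qoul$orsoropo
  rot[9] = oul$orsoropoq
  rot[10] = ul$orsoropoqo
  rot[11] = l$orsoropoqou
  rot[12] = $orsoropoqoul
Sorted (with $ < everything):
  sorted[0] = $orsoropoqoul  (last char: 'l')
  sorted[1] = l$orsoropoqou  (last char: 'u')
  sorted[2] = opoqoul$orsor  (last char: 'r')
  sorted[3] = oqoul$orsorop  (last char: 'p')
  sorted[4] = oropoqoul$ors  (last char: 's')
  sorted[5] = orsoropoqoul$  (last char: '$')
  sorted[6] = oul$orsoropoq  (last char: 'q')
  sorted[7] = poqoul$orsoro  (last char: 'o')
  sorted[8] = qoul$orsoropo  (last char: 'o')
  sorted[9] = ropoqoul$orso  (last char: 'o')
  sorted[10] = rsoropoqoul$o  (last char: 'o')
  sorted[11] = soropoqoul$or  (last char: 'r')
  sorted[12] = ul$orsoropoqo  (last char: 'o')
Last column: lurps$qooooro
Original string S is at sorted index 5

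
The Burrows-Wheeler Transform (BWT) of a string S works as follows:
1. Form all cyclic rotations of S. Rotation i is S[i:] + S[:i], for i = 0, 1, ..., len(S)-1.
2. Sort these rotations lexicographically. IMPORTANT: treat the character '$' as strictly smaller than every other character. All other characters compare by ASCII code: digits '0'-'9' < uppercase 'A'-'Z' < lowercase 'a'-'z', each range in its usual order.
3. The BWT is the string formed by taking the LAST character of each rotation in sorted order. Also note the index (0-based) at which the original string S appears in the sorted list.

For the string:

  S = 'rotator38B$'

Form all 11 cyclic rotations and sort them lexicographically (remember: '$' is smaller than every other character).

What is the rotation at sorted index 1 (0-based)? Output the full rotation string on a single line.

All 11 rotations (rotation i = S[i:]+S[:i]):
  rot[0] = rotator38B$
  rot[1] = otator38B$r
  rot[2] = tator38B$ro
  rot[3] = ator38B$rot
  rot[4] = tor38B$rota
  rot[5] = or38B$rotat
  rot[6] = r38B$rotato
  rot[7] = 38B$rotator
  rot[8] = 8B$rotator3
  rot[9] = B$rotator38
  rot[10] = $rotator38B
Sorted (with $ < everything):
  sorted[0] = $rotator38B
  sorted[1] = 38B$rotator
  sorted[2] = 8B$rotator3
  sorted[3] = B$rotator38
  sorted[4] = ator38B$rot
  sorted[5] = or38B$rotat
  sorted[6] = otator38B$r
  sorted[7] = r38B$rotato
  sorted[8] = rotator38B$
  sorted[9] = tator38B$ro
  sorted[10] = tor38B$rota
sorted[1] = 38B$rotator

Answer: 38B$rotator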